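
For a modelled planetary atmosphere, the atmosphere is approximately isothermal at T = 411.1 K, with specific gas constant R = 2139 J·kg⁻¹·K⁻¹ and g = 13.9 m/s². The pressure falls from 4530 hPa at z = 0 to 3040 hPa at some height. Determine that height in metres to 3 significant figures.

Scale height: H = RT/g = 2139 × 411.1 / 13.9 = 63262 m.
Invert the barometric formula: z = H ln(P₀/P).
P₀/P = 4530/3040 = 1.4901; ln(1.4901) = 0.39884.
z = 63262 × 0.39884 = 25231 m.

z ≈ 25200 m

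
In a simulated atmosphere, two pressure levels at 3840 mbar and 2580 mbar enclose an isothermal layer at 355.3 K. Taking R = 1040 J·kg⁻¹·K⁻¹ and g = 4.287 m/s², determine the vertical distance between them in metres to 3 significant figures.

Δz ≈ 34300 m

Hypsometric equation: Δz = (R T̄/g) ln(P₁/P₂).
R T̄/g = 1040 × 355.3 / 4.287 = 86194 m.
ln(3840/2580) = ln(1.4884) = 0.39770.
Δz = 86194 × 0.39770 = 34279 m.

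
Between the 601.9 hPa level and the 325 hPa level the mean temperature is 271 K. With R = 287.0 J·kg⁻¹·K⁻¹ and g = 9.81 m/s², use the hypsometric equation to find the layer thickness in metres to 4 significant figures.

Hypsometric equation: Δz = (R T̄/g) ln(P₁/P₂).
R T̄/g = 287.0 × 271 / 9.81 = 7928.3 m.
ln(601.9/325) = ln(1.8520) = 0.61627.
Δz = 7928.3 × 0.61627 = 4886.0 m.

Δz ≈ 4886 m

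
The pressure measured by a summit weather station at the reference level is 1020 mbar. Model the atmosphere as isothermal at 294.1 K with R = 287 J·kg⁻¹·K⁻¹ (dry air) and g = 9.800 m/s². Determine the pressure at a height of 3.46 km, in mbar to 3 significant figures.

P ≈ 683 mbar

Scale height: H = RT/g = 287 × 294.1 / 9.800 = 8612.9 m.
Barometric formula: P = P₀ exp(−z/H).
z/H = 3460.0/8612.9 = 0.40172; exp(−0.40172) = 0.66917.
P = 1020 × 0.66917 = 682.55 mbar.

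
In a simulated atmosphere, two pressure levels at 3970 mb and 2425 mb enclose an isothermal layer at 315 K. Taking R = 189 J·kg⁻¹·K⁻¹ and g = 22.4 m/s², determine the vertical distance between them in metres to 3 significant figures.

Hypsometric equation: Δz = (R T̄/g) ln(P₁/P₂).
R T̄/g = 189 × 315 / 22.4 = 2657.8 m.
ln(3970/2425) = ln(1.6371) = 0.49293.
Δz = 2657.8 × 0.49293 = 1310.1 m.

Δz ≈ 1310 m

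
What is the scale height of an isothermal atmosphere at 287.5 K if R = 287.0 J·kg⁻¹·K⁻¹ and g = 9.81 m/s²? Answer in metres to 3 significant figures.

H ≈ 8410 m

The scale height of an isothermal atmosphere is H = RT/g.
H = 287.0 × 287.5 / 9.81 = 82512/9.81 = 8411.0 m.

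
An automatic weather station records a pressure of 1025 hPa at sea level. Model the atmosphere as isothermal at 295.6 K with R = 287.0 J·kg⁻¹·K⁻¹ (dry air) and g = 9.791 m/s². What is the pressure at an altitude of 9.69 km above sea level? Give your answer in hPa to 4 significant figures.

Scale height: H = RT/g = 287.0 × 295.6 / 9.791 = 8664.8 m.
Barometric formula: P = P₀ exp(−z/H).
z/H = 9690.0/8664.8 = 1.1183; exp(−1.1183) = 0.32683.
P = 1025 × 0.32683 = 335.00 hPa.

P ≈ 335.0 hPa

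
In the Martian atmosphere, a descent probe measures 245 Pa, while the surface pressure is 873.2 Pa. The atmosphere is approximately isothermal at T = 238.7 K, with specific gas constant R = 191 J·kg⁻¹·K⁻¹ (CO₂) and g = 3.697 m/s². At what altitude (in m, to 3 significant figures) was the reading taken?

z ≈ 15700 m

Scale height: H = RT/g = 191 × 238.7 / 3.697 = 12332 m.
Invert the barometric formula: z = H ln(P₀/P).
P₀/P = 873.2/245 = 3.5641; ln(3.5641) = 1.2709.
z = 12332 × 1.2709 = 15673 m.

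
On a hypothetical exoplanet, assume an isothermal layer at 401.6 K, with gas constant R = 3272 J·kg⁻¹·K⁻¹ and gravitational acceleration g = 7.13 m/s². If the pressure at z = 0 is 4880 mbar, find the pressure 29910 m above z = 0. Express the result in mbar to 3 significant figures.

Scale height: H = RT/g = 3272 × 401.6 / 7.13 = 184300 m.
Barometric formula: P = P₀ exp(−z/H).
z/H = 29910/184300 = 0.16229; exp(−0.16229) = 0.85019.
P = 4880 × 0.85019 = 4148.9 mbar.

P ≈ 4150 mbar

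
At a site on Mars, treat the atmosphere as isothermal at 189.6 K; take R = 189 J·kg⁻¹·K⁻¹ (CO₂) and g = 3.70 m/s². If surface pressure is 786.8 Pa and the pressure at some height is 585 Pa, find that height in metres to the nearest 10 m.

Scale height: H = RT/g = 189 × 189.6 / 3.70 = 9685.0 m.
Invert the barometric formula: z = H ln(P₀/P).
P₀/P = 786.8/585 = 1.3450; ln(1.3450) = 0.29639.
z = 9685.0 × 0.29639 = 2870.5 m.

z ≈ 2870 m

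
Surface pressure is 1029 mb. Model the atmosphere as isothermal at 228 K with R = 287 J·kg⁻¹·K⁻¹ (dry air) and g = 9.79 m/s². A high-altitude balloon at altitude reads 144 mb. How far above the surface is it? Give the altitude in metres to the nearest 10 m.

z ≈ 13140 m

Scale height: H = RT/g = 287 × 228 / 9.79 = 6684.0 m.
Invert the barometric formula: z = H ln(P₀/P).
P₀/P = 1029/144 = 7.1458; ln(7.1458) = 1.9665.
z = 6684.0 × 1.9665 = 13144 m.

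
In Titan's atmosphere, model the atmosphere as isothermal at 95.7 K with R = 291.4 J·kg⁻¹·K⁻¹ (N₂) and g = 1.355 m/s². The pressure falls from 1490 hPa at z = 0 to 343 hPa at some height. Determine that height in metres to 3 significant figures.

Scale height: H = RT/g = 291.4 × 95.7 / 1.355 = 20581 m.
Invert the barometric formula: z = H ln(P₀/P).
P₀/P = 1490/343 = 4.3440; ln(4.3440) = 1.4688.
z = 20581 × 1.4688 = 30229 m.

z ≈ 30200 m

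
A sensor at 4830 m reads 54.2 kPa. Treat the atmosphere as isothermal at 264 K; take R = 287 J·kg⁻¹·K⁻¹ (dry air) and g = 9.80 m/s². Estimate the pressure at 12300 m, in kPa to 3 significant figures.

P ≈ 20.6 kPa

Scale height: H = RT/g = 287 × 264 / 9.80 = 7731.4 m.
Between two levels, P₂ = P₁ exp(−Δz/H) with Δz = z₂ − z₁.
Δz = 12300 − 4830.0 = 7470.0 m; Δz/H = 7470.0/7731.4 = 0.96619.
P₂ = 54.2 × exp(−0.96619) = 54.2 × 0.38053 = 20.625 kPa.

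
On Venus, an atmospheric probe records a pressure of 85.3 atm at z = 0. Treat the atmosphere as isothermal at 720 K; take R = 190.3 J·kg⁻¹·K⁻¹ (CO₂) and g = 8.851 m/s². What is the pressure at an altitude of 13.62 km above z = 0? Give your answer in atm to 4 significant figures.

P ≈ 35.39 atm

Scale height: H = RT/g = 190.3 × 720 / 8.851 = 15480 m.
Barometric formula: P = P₀ exp(−z/H).
z/H = 13620/15480 = 0.87984; exp(−0.87984) = 0.41485.
P = 85.3 × 0.41485 = 35.387 atm.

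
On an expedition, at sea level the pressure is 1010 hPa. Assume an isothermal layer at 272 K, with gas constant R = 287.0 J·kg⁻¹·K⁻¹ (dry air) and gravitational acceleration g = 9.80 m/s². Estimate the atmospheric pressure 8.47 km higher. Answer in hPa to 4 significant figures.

Scale height: H = RT/g = 287.0 × 272 / 9.80 = 7965.7 m.
Barometric formula: P = P₀ exp(−z/H).
z/H = 8470.0/7965.7 = 1.0633; exp(−1.0633) = 0.34531.
P = 1010 × 0.34531 = 348.76 hPa.

P ≈ 348.8 hPa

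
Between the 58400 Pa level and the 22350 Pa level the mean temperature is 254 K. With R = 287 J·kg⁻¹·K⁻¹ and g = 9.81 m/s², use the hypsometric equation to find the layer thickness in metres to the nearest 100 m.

Δz ≈ 7100 m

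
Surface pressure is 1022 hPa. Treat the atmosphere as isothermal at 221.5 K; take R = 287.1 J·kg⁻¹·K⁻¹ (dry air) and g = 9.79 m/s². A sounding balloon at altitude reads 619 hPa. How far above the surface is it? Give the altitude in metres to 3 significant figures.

z ≈ 3260 m

Scale height: H = RT/g = 287.1 × 221.5 / 9.79 = 6495.7 m.
Invert the barometric formula: z = H ln(P₀/P).
P₀/P = 1022/619 = 1.6511; ln(1.6511) = 0.50144.
z = 6495.7 × 0.50144 = 3257.2 m.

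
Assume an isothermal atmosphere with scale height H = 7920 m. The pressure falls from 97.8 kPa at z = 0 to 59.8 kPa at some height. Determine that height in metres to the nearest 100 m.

Invert the barometric formula: z = H ln(P₀/P).
P₀/P = 97.8/59.8 = 1.6355; ln(1.6355) = 0.49195.
z = 7920.0 × 0.49195 = 3896.2 m.

z ≈ 3900 m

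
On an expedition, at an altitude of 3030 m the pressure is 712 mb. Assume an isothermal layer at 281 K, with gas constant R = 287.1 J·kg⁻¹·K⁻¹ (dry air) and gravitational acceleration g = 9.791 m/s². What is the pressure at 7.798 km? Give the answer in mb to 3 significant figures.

P ≈ 399 mb

Scale height: H = RT/g = 287.1 × 281 / 9.791 = 8239.7 m.
Between two levels, P₂ = P₁ exp(−Δz/H) with Δz = z₂ − z₁.
Δz = 7798.0 − 3030.0 = 4768.0 m; Δz/H = 4768.0/8239.7 = 0.57866.
P₂ = 712 × exp(−0.57866) = 712 × 0.56065 = 399.18 mb.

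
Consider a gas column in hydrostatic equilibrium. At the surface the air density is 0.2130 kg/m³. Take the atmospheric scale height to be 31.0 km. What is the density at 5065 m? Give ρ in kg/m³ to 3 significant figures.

In an isothermal atmosphere, density decays like pressure: ρ = ρ₀ exp(−z/H).
z/H = 5065.0/31000 = 0.16339; exp(−0.16339) = 0.84926.
ρ = 0.2130 × 0.84926 = 0.18089 kg/m³.

ρ ≈ 0.181 kg/m³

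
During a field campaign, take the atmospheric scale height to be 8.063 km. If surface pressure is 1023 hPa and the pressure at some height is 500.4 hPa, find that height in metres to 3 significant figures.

z ≈ 5770 m

Invert the barometric formula: z = H ln(P₀/P).
P₀/P = 1023/500.4 = 2.0444; ln(2.0444) = 0.71510.
z = 8063.0 × 0.71510 = 5765.9 m.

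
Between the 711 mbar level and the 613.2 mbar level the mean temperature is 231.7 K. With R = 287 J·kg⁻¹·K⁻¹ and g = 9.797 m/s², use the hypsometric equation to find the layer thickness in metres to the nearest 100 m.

Δz ≈ 1000 m

Hypsometric equation: Δz = (R T̄/g) ln(P₁/P₂).
R T̄/g = 287 × 231.7 / 9.797 = 6787.6 m.
ln(711/613.2) = ln(1.1595) = 0.14799.
Δz = 6787.6 × 0.14799 = 1004.5 m.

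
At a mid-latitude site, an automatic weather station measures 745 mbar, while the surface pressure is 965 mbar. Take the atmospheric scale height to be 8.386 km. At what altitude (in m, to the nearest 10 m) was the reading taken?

Invert the barometric formula: z = H ln(P₀/P).
P₀/P = 965/745 = 1.2953; ln(1.2953) = 0.25874.
z = 8386.0 × 0.25874 = 2169.8 m.

z ≈ 2170 m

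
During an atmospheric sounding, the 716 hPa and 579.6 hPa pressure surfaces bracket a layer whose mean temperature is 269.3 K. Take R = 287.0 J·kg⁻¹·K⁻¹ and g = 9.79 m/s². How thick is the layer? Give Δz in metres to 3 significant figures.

Hypsometric equation: Δz = (R T̄/g) ln(P₁/P₂).
R T̄/g = 287.0 × 269.3 / 9.79 = 7894.7 m.
ln(716/579.6) = ln(1.2353) = 0.21131.
Δz = 7894.7 × 0.21131 = 1668.2 m.

Δz ≈ 1670 m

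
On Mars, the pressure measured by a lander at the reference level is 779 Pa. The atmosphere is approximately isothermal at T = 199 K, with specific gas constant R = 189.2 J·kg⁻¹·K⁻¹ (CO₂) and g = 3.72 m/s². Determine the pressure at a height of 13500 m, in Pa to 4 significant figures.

Scale height: H = RT/g = 189.2 × 199 / 3.72 = 10121 m.
Barometric formula: P = P₀ exp(−z/H).
z/H = 13500/10121 = 1.3339; exp(−1.3339) = 0.26345.
P = 779 × 0.26345 = 205.23 Pa.

P ≈ 205.2 Pa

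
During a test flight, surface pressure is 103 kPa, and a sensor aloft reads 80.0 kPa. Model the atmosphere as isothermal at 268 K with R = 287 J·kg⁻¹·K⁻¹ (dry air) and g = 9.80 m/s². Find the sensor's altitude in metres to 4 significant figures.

z ≈ 1983 m

Scale height: H = RT/g = 287 × 268 / 9.80 = 7848.6 m.
Invert the barometric formula: z = H ln(P₀/P).
P₀/P = 103/80.0 = 1.2875; ln(1.2875) = 0.25270.
z = 7848.6 × 0.25270 = 1983.3 m.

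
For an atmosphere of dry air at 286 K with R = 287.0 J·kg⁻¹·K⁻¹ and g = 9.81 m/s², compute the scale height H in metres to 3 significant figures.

H ≈ 8370 m

The scale height of an isothermal atmosphere is H = RT/g.
H = 287.0 × 286 / 9.81 = 82082/9.81 = 8367.2 m.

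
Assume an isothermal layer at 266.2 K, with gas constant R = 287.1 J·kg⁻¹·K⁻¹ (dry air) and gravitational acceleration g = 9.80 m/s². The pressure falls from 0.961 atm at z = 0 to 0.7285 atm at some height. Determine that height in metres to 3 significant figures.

z ≈ 2160 m

Scale height: H = RT/g = 287.1 × 266.2 / 9.80 = 7798.6 m.
Invert the barometric formula: z = H ln(P₀/P).
P₀/P = 0.961/0.7285 = 1.3191; ln(1.3191) = 0.27695.
z = 7798.6 × 0.27695 = 2159.8 m.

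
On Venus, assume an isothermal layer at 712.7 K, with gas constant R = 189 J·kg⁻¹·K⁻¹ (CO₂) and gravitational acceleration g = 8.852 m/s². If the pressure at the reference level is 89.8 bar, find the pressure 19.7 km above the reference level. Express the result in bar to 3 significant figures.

P ≈ 24.6 bar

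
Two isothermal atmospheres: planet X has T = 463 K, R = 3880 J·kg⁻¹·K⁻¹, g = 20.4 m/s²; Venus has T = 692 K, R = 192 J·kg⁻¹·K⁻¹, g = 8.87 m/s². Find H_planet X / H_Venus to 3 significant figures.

H = RT/g for each body.
H_planet X = 3880 × 463 / 20.4 = 88061 m.
H_Venus = 192 × 692 / 8.87 = 14979 m.
H_planet X/H_Venus = 88061/14979 = 5.8790.

H_planet X/H_Venus ≈ 5.88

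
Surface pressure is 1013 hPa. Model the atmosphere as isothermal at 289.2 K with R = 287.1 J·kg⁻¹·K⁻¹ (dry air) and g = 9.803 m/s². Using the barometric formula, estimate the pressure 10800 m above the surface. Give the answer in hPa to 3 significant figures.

P ≈ 283 hPa

Scale height: H = RT/g = 287.1 × 289.2 / 9.803 = 8469.8 m.
Barometric formula: P = P₀ exp(−z/H).
z/H = 10800/8469.8 = 1.2751; exp(−1.2751) = 0.27940.
P = 1013 × 0.27940 = 283.03 hPa.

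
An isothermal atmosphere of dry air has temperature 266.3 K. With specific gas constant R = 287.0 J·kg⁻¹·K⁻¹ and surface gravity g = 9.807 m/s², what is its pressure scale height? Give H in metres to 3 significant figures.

The scale height of an isothermal atmosphere is H = RT/g.
H = 287.0 × 266.3 / 9.807 = 76428/9.807 = 7793.2 m.

H ≈ 7790 m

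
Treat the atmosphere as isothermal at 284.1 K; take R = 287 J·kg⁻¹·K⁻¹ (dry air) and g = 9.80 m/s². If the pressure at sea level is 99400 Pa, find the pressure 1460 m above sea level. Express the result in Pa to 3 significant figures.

P ≈ 83400 Pa

Scale height: H = RT/g = 287 × 284.1 / 9.80 = 8320.1 m.
Barometric formula: P = P₀ exp(−z/H).
z/H = 1460.0/8320.1 = 0.17548; exp(−0.17548) = 0.83905.
P = 99400 × 0.83905 = 83402 Pa.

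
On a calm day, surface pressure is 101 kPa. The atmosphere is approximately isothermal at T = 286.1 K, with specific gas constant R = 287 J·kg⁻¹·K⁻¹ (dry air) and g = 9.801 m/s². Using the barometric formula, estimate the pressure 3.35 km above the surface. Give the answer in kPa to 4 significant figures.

P ≈ 67.71 kPa

Scale height: H = RT/g = 287 × 286.1 / 9.801 = 8377.8 m.
Barometric formula: P = P₀ exp(−z/H).
z/H = 3350.0/8377.8 = 0.39987; exp(−0.39987) = 0.67041.
P = 101 × 0.67041 = 67.711 kPa.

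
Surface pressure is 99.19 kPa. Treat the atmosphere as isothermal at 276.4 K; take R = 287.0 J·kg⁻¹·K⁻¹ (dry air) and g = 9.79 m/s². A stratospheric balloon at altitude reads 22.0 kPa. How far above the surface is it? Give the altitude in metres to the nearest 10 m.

z ≈ 12200 m

Scale height: H = RT/g = 287.0 × 276.4 / 9.79 = 8102.8 m.
Invert the barometric formula: z = H ln(P₀/P).
P₀/P = 99.19/22.0 = 4.5086; ln(4.5086) = 1.5060.
z = 8102.8 × 1.5060 = 12203 m.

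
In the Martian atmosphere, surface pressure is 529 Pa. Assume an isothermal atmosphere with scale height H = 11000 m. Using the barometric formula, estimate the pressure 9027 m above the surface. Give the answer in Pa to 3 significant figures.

P ≈ 233 Pa

Barometric formula: P = P₀ exp(−z/H).
z/H = 9027.0/11000 = 0.82064; exp(−0.82064) = 0.44015.
P = 529 × 0.44015 = 232.84 Pa.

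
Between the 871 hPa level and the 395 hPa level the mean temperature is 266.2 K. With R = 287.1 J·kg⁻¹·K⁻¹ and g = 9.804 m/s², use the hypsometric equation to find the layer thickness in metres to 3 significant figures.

Δz ≈ 6160 m

Hypsometric equation: Δz = (R T̄/g) ln(P₁/P₂).
R T̄/g = 287.1 × 266.2 / 9.804 = 7795.4 m.
ln(871/395) = ln(2.2051) = 0.79077.
Δz = 7795.4 × 0.79077 = 6164.4 m.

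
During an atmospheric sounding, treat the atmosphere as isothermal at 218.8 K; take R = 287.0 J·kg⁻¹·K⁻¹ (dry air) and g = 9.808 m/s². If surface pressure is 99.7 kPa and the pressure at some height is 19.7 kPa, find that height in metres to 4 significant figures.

Scale height: H = RT/g = 287.0 × 218.8 / 9.808 = 6402.5 m.
Invert the barometric formula: z = H ln(P₀/P).
P₀/P = 99.7/19.7 = 5.0609; ln(5.0609) = 1.6215.
z = 6402.5 × 1.6215 = 10382 m.

z ≈ 10380 m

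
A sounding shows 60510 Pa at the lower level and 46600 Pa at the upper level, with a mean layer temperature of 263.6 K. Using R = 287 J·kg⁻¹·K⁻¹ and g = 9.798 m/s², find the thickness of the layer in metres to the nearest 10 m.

Hypsometric equation: Δz = (R T̄/g) ln(P₁/P₂).
R T̄/g = 287 × 263.6 / 9.798 = 7721.3 m.
ln(60510/46600) = ln(1.2985) = 0.26121.
Δz = 7721.3 × 0.26121 = 2016.9 m.

Δz ≈ 2020 m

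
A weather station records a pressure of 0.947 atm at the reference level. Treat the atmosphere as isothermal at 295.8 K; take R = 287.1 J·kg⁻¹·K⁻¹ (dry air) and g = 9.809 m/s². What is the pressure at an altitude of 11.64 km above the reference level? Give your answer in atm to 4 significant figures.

Scale height: H = RT/g = 287.1 × 295.8 / 9.809 = 8657.8 m.
Barometric formula: P = P₀ exp(−z/H).
z/H = 11640/8657.8 = 1.3445; exp(−1.3445) = 0.26067.
P = 0.947 × 0.26067 = 0.24685 atm.

P ≈ 0.2469 atm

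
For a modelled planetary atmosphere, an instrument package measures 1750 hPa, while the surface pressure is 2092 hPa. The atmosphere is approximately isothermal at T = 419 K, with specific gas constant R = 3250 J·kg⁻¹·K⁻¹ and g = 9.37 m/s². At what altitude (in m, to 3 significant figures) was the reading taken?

z ≈ 25900 m

Scale height: H = RT/g = 3250 × 419 / 9.37 = 145330 m.
Invert the barometric formula: z = H ln(P₀/P).
P₀/P = 2092/1750 = 1.1954; ln(1.1954) = 0.17848.
z = 145330 × 0.17848 = 25938 m.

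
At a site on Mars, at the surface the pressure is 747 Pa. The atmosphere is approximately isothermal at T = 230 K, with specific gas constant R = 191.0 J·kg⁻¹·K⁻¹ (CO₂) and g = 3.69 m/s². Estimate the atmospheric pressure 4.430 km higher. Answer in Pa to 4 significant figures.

P ≈ 514.9 Pa

Scale height: H = RT/g = 191.0 × 230 / 3.69 = 11905 m.
Barometric formula: P = P₀ exp(−z/H).
z/H = 4430.0/11905 = 0.37211; exp(−0.37211) = 0.68928.
P = 747 × 0.68928 = 514.89 Pa.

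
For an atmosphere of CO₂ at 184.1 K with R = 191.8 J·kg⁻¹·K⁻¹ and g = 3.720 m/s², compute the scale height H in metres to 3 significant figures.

H ≈ 9490 m

The scale height of an isothermal atmosphere is H = RT/g.
H = 191.8 × 184.1 / 3.720 = 35310/3.720 = 9491.9 m.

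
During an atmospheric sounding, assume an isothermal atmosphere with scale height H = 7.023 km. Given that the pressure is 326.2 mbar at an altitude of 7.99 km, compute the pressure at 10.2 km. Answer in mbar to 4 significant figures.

Between two levels, P₂ = P₁ exp(−Δz/H) with Δz = z₂ − z₁.
Δz = 10200 − 7990.0 = 2210.0 m; Δz/H = 2210.0/7023.0 = 0.31468.
P₂ = 326.2 × exp(−0.31468) = 326.2 × 0.73002 = 238.13 mbar.

P ≈ 238.1 mbar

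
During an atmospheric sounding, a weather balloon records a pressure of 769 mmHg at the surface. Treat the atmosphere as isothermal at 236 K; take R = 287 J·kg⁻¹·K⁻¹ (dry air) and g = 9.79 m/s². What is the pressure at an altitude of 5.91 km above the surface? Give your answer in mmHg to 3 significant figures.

P ≈ 327 mmHg

Scale height: H = RT/g = 287 × 236 / 9.79 = 6918.5 m.
Barometric formula: P = P₀ exp(−z/H).
z/H = 5910.0/6918.5 = 0.85423; exp(−0.85423) = 0.42561.
P = 769 × 0.42561 = 327.29 mmHg.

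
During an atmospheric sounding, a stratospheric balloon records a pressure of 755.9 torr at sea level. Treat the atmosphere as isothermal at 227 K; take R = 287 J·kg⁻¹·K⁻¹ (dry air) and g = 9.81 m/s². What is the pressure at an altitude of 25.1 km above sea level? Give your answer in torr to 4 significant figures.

P ≈ 17.26 torr

Scale height: H = RT/g = 287 × 227 / 9.81 = 6641.1 m.
Barometric formula: P = P₀ exp(−z/H).
z/H = 25100/6641.1 = 3.7795; exp(−3.7795) = 0.022834.
P = 755.9 × 0.022834 = 17.260 torr.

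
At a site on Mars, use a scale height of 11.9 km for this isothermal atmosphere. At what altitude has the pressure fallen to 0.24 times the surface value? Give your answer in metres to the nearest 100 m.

z ≈ 17000 m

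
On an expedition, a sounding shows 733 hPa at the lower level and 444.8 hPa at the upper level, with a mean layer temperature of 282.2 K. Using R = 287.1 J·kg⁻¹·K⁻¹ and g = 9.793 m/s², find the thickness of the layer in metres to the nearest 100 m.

Δz ≈ 4100 m

Hypsometric equation: Δz = (R T̄/g) ln(P₁/P₂).
R T̄/g = 287.1 × 282.2 / 9.793 = 8273.2 m.
ln(733/444.8) = ln(1.6479) = 0.49950.
Δz = 8273.2 × 0.49950 = 4132.5 m.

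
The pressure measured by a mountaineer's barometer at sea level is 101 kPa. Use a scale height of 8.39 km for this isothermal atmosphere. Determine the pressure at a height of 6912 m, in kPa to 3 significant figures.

Barometric formula: P = P₀ exp(−z/H).
z/H = 6912.0/8390.0 = 0.82384; exp(−0.82384) = 0.43874.
P = 101 × 0.43874 = 44.313 kPa.

P ≈ 44.3 kPa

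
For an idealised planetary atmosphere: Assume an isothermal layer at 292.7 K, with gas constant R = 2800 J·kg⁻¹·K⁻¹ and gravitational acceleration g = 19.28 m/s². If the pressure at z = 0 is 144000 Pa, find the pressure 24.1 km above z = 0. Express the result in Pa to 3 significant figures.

P ≈ 81700 Pa

Scale height: H = RT/g = 2800 × 292.7 / 19.28 = 42508 m.
Barometric formula: P = P₀ exp(−z/H).
z/H = 24100/42508 = 0.56695; exp(−0.56695) = 0.56725.
P = 144000 × 0.56725 = 81684 Pa.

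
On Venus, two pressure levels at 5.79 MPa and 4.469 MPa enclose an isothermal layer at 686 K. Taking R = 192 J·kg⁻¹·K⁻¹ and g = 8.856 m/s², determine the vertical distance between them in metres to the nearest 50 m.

Δz ≈ 3850 m

Hypsometric equation: Δz = (R T̄/g) ln(P₁/P₂).
R T̄/g = 192 × 686 / 8.856 = 14873 m.
ln(5.79/4.469) = ln(1.2956) = 0.25897.
Δz = 14873 × 0.25897 = 3851.7 m.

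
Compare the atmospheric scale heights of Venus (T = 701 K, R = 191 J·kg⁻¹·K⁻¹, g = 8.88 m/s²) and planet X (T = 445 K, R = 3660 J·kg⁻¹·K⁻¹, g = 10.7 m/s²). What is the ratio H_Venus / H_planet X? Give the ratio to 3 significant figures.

H = RT/g for each body.
H_Venus = 191 × 701 / 8.88 = 15078 m.
H_planet X = 3660 × 445 / 10.7 = 152210 m.
H_Venus/H_planet X = 15078/152210 = 0.099061.

H_Venus/H_planet X ≈ 0.0991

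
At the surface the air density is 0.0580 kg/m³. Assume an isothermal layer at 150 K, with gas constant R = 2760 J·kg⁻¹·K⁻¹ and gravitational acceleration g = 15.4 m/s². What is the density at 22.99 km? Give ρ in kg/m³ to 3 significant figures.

ρ ≈ 0.0247 kg/m³

Scale height: H = RT/g = 2760 × 150 / 15.4 = 26883 m.
In an isothermal atmosphere, density decays like pressure: ρ = ρ₀ exp(−z/H).
z/H = 22990/26883 = 0.85519; exp(−0.85519) = 0.42520.
ρ = 0.0580 × 0.42520 = 0.024662 kg/m³.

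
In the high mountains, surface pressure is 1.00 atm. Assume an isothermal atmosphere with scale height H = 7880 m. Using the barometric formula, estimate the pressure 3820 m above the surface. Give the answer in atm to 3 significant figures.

P ≈ 0.616 atm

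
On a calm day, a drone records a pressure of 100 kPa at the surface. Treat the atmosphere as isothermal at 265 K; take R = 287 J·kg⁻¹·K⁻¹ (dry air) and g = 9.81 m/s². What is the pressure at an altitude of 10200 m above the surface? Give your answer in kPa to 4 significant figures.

Scale height: H = RT/g = 287 × 265 / 9.81 = 7752.8 m.
Barometric formula: P = P₀ exp(−z/H).
z/H = 10200/7752.8 = 1.3157; exp(−1.3157) = 0.26829.
P = 100 × 0.26829 = 26.829 kPa.

P ≈ 26.83 kPa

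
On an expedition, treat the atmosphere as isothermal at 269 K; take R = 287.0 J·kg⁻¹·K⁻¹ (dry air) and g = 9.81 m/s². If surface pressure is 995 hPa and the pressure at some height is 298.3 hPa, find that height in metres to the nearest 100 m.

Scale height: H = RT/g = 287.0 × 269 / 9.81 = 7869.8 m.
Invert the barometric formula: z = H ln(P₀/P).
P₀/P = 995/298.3 = 3.3356; ln(3.3356) = 1.2047.
z = 7869.8 × 1.2047 = 9480.7 m.

z ≈ 9500 m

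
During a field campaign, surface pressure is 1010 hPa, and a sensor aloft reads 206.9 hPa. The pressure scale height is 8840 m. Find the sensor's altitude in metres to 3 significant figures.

Invert the barometric formula: z = H ln(P₀/P).
P₀/P = 1010/206.9 = 4.8816; ln(4.8816) = 1.5855.
z = 8840.0 × 1.5855 = 14016 m.

z ≈ 14000 m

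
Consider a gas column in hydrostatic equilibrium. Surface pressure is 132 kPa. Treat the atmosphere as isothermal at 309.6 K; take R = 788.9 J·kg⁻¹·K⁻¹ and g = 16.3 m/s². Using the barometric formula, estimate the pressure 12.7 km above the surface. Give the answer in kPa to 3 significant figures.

Scale height: H = RT/g = 788.9 × 309.6 / 16.3 = 14984 m.
Barometric formula: P = P₀ exp(−z/H).
z/H = 12700/14984 = 0.84757; exp(−0.84757) = 0.42845.
P = 132 × 0.42845 = 56.555 kPa.

P ≈ 56.6 kPa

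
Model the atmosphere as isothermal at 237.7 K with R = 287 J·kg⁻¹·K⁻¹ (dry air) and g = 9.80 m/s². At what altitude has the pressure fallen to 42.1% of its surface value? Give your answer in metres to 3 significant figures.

Scale height: H = RT/g = 287 × 237.7 / 9.80 = 6961.2 m.
Set P/P₀ = exp(−z/H) = 0.421, so z = −H ln(0.421).
−ln(0.421) = 0.86512; z = 6961.2 × 0.86512 = 6022.3 m.

z ≈ 6020 m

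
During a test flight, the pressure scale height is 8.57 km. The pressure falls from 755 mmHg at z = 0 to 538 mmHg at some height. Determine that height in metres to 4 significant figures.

z ≈ 2904 m

Invert the barometric formula: z = H ln(P₀/P).
P₀/P = 755/538 = 1.4033; ln(1.4033) = 0.33883.
z = 8570.0 × 0.33883 = 2903.8 m.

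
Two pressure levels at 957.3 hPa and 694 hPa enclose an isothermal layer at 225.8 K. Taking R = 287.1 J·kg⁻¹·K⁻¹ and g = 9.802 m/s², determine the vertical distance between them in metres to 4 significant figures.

Hypsometric equation: Δz = (R T̄/g) ln(P₁/P₂).
R T̄/g = 287.1 × 225.8 / 9.802 = 6613.7 m.
ln(957.3/694) = ln(1.3794) = 0.32165.
Δz = 6613.7 × 0.32165 = 2127.3 m.

Δz ≈ 2127 m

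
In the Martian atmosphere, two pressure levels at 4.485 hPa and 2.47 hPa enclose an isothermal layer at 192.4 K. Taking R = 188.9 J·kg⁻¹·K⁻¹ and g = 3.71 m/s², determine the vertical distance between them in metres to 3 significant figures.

Δz ≈ 5840 m

Hypsometric equation: Δz = (R T̄/g) ln(P₁/P₂).
R T̄/g = 188.9 × 192.4 / 3.71 = 9796.3 m.
ln(4.485/2.47) = ln(1.8158) = 0.59653.
Δz = 9796.3 × 0.59653 = 5843.8 m.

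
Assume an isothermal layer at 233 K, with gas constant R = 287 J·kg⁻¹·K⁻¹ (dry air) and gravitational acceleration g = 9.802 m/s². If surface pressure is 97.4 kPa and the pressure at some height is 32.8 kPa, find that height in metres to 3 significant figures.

z ≈ 7430 m

Scale height: H = RT/g = 287 × 233 / 9.802 = 6822.2 m.
Invert the barometric formula: z = H ln(P₀/P).
P₀/P = 97.4/32.8 = 2.9695; ln(2.9695) = 1.0884.
z = 6822.2 × 1.0884 = 7425.3 m.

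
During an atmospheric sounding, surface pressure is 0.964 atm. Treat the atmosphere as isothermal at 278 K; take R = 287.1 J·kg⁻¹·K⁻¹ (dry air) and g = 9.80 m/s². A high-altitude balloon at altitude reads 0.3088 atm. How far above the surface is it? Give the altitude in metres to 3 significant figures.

z ≈ 9270 m

Scale height: H = RT/g = 287.1 × 278 / 9.80 = 8144.3 m.
Invert the barometric formula: z = H ln(P₀/P).
P₀/P = 0.964/0.3088 = 3.1218; ln(3.1218) = 1.1384.
z = 8144.3 × 1.1384 = 9271.5 m.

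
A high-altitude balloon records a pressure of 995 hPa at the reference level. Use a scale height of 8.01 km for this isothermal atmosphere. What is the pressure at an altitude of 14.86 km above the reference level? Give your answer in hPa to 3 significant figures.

Barometric formula: P = P₀ exp(−z/H).
z/H = 14860/8010.0 = 1.8552; exp(−1.8552) = 0.15642.
P = 995 × 0.15642 = 155.64 hPa.

P ≈ 156 hPa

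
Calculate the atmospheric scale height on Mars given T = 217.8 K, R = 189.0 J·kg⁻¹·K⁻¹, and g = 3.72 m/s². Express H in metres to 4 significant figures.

H ≈ 11070 m

The scale height of an isothermal atmosphere is H = RT/g.
H = 189.0 × 217.8 / 3.72 = 41164/3.72 = 11066 m.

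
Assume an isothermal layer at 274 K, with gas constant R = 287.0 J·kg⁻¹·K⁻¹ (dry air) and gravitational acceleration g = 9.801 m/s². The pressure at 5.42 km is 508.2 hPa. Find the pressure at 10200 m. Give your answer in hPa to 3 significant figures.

Scale height: H = RT/g = 287.0 × 274 / 9.801 = 8023.5 m.
Between two levels, P₂ = P₁ exp(−Δz/H) with Δz = z₂ − z₁.
Δz = 10200 − 5420.0 = 4780.0 m; Δz/H = 4780.0/8023.5 = 0.59575.
P₂ = 508.2 × exp(−0.59575) = 508.2 × 0.55115 = 280.09 hPa.

P ≈ 280 hPa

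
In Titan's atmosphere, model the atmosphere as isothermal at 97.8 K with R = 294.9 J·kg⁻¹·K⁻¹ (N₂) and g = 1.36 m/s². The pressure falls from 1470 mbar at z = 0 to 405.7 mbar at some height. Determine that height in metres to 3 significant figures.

Scale height: H = RT/g = 294.9 × 97.8 / 1.36 = 21207 m.
Invert the barometric formula: z = H ln(P₀/P).
P₀/P = 1470/405.7 = 3.6234; ln(3.6234) = 1.2874.
z = 21207 × 1.2874 = 27302 m.

z ≈ 27300 m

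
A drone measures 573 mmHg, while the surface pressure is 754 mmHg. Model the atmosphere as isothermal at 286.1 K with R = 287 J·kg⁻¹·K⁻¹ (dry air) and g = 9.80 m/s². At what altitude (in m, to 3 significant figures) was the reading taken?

z ≈ 2300 m

Scale height: H = RT/g = 287 × 286.1 / 9.80 = 8378.6 m.
Invert the barometric formula: z = H ln(P₀/P).
P₀/P = 754/573 = 1.3159; ln(1.3159) = 0.27452.
z = 8378.6 × 0.27452 = 2300.1 m.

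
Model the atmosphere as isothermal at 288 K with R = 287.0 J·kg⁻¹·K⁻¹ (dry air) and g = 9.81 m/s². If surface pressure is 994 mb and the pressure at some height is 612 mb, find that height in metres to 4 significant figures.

Scale height: H = RT/g = 287.0 × 288 / 9.81 = 8425.7 m.
Invert the barometric formula: z = H ln(P₀/P).
P₀/P = 994/612 = 1.6242; ln(1.6242) = 0.48502.
z = 8425.7 × 0.48502 = 4086.6 m.

z ≈ 4087 m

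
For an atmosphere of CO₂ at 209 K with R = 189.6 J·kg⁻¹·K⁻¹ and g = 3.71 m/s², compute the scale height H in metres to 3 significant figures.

H ≈ 10700 m

The scale height of an isothermal atmosphere is H = RT/g.
H = 189.6 × 209 / 3.71 = 39626/3.71 = 10681 m.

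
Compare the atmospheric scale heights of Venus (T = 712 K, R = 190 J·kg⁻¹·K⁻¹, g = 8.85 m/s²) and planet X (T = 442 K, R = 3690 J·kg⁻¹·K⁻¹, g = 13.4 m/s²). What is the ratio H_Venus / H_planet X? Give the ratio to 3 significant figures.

H = RT/g for each body.
H_Venus = 190 × 712 / 8.85 = 15286 m.
H_planet X = 3690 × 442 / 13.4 = 121710 m.
H_Venus/H_planet X = 15286/121710 = 0.12559.

H_Venus/H_planet X ≈ 0.126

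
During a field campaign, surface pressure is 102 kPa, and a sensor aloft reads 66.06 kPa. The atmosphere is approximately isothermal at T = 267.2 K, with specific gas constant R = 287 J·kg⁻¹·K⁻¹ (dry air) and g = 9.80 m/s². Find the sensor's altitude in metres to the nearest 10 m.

z ≈ 3400 m

Scale height: H = RT/g = 287 × 267.2 / 9.80 = 7825.1 m.
Invert the barometric formula: z = H ln(P₀/P).
P₀/P = 102/66.06 = 1.5441; ln(1.5441) = 0.43444.
z = 7825.1 × 0.43444 = 3399.5 m.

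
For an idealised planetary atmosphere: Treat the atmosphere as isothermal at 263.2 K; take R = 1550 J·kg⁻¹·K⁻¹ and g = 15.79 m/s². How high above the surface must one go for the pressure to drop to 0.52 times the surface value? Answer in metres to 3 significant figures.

z ≈ 16900 m

Scale height: H = RT/g = 1550 × 263.2 / 15.79 = 25837 m.
Set P/P₀ = exp(−z/H) = 0.52, so z = −H ln(0.52).
−ln(0.52) = 0.65393; z = 25837 × 0.65393 = 16896 m.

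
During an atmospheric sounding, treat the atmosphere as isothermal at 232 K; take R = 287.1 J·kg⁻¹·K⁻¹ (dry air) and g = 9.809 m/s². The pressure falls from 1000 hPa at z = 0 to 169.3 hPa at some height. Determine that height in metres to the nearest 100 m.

Scale height: H = RT/g = 287.1 × 232 / 9.809 = 6790.4 m.
Invert the barometric formula: z = H ln(P₀/P).
P₀/P = 1000/169.3 = 5.9067; ln(5.9067) = 1.7761.
z = 6790.4 × 1.7761 = 12060 m.

z ≈ 12100 m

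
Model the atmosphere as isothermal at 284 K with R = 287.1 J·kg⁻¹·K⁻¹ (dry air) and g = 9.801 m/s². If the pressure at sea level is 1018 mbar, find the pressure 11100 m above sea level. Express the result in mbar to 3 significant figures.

Scale height: H = RT/g = 287.1 × 284 / 9.801 = 8319.2 m.
Barometric formula: P = P₀ exp(−z/H).
z/H = 11100/8319.2 = 1.3343; exp(−1.3343) = 0.26334.
P = 1018 × 0.26334 = 268.08 mbar.

P ≈ 268 mbar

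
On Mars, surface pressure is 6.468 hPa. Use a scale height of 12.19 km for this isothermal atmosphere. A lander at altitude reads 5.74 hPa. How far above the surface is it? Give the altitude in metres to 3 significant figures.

Invert the barometric formula: z = H ln(P₀/P).
P₀/P = 6.468/5.74 = 1.1268; ln(1.1268) = 0.11938.
z = 12190 × 0.11938 = 1455.2 m.

z ≈ 1460 m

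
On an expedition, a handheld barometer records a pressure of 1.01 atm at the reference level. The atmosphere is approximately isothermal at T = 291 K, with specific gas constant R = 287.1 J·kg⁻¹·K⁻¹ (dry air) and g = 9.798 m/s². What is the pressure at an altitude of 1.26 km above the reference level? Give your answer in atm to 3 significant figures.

P ≈ 0.871 atm

Scale height: H = RT/g = 287.1 × 291 / 9.798 = 8526.9 m.
Barometric formula: P = P₀ exp(−z/H).
z/H = 1260.0/8526.9 = 0.14777; exp(−0.14777) = 0.86263.
P = 1.01 × 0.86263 = 0.87126 atm.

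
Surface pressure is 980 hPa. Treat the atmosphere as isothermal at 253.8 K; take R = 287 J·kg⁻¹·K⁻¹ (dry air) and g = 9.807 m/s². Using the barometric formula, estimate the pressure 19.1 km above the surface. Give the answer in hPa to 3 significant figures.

P ≈ 74.9 hPa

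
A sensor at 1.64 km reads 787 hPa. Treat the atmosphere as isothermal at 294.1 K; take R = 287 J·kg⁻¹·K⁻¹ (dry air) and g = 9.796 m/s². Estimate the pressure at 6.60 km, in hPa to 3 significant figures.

P ≈ 443 hPa

Scale height: H = RT/g = 287 × 294.1 / 9.796 = 8616.4 m.
Between two levels, P₂ = P₁ exp(−Δz/H) with Δz = z₂ − z₁.
Δz = 6600.0 − 1640.0 = 4960.0 m; Δz/H = 4960.0/8616.4 = 0.57565.
P₂ = 787 × exp(−0.57565) = 787 × 0.56234 = 442.56 hPa.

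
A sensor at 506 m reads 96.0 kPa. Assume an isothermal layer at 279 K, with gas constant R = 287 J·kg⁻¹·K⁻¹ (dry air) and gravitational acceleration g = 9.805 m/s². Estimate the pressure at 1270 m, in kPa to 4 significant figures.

P ≈ 87.43 kPa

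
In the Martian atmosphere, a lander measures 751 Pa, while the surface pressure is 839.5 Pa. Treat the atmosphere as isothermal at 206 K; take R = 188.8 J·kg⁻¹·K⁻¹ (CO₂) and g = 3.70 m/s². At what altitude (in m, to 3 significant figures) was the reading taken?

Scale height: H = RT/g = 188.8 × 206 / 3.70 = 10512 m.
Invert the barometric formula: z = H ln(P₀/P).
P₀/P = 839.5/751 = 1.1178; ln(1.1178) = 0.11136.
z = 10512 × 0.11136 = 1170.6 m.

z ≈ 1170 m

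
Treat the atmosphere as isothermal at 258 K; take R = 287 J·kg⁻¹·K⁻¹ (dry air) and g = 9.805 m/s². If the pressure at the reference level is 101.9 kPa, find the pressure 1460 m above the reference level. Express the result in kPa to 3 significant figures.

P ≈ 84.0 kPa

Scale height: H = RT/g = 287 × 258 / 9.805 = 7551.9 m.
Barometric formula: P = P₀ exp(−z/H).
z/H = 1460.0/7551.9 = 0.19333; exp(−0.19333) = 0.82421.
P = 101.9 × 0.82421 = 83.987 kPa.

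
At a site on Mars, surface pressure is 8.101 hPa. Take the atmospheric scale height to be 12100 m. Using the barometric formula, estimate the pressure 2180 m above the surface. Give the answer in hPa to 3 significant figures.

P ≈ 6.77 hPa

Barometric formula: P = P₀ exp(−z/H).
z/H = 2180.0/12100 = 0.18017; exp(−0.18017) = 0.83513.
P = 8.101 × 0.83513 = 6.7654 hPa.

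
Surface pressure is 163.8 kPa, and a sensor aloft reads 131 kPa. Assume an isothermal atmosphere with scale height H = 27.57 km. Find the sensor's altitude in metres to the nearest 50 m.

Invert the barometric formula: z = H ln(P₀/P).
P₀/P = 163.8/131 = 1.2504; ln(1.2504) = 0.22346.
z = 27570 × 0.22346 = 6160.8 m.

z ≈ 6150 m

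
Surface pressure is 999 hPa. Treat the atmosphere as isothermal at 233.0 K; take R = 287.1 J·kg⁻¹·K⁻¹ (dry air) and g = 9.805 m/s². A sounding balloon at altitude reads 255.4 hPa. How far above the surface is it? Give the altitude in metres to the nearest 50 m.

Scale height: H = RT/g = 287.1 × 233.0 / 9.805 = 6822.5 m.
Invert the barometric formula: z = H ln(P₀/P).
P₀/P = 999/255.4 = 3.9115; ln(3.9115) = 1.3639.
z = 6822.5 × 1.3639 = 9305.2 m.

z ≈ 9300 m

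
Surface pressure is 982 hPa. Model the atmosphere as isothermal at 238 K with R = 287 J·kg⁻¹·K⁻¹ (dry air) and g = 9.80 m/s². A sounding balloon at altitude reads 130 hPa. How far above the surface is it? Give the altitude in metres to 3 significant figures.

Scale height: H = RT/g = 287 × 238 / 9.80 = 6970.0 m.
Invert the barometric formula: z = H ln(P₀/P).
P₀/P = 982/130 = 7.5538; ln(7.5538) = 2.0221.
z = 6970.0 × 2.0221 = 14094 m.

z ≈ 14100 m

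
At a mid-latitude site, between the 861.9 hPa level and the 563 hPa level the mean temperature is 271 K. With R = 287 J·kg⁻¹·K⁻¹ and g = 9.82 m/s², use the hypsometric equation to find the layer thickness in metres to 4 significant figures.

Δz ≈ 3373 m

Hypsometric equation: Δz = (R T̄/g) ln(P₁/P₂).
R T̄/g = 287 × 271 / 9.82 = 7920.3 m.
ln(861.9/563) = ln(1.5309) = 0.42586.
Δz = 7920.3 × 0.42586 = 3372.9 m.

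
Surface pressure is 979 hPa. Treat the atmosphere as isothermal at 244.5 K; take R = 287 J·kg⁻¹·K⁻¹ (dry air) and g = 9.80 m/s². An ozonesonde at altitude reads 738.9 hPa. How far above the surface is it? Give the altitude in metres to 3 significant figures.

Scale height: H = RT/g = 287 × 244.5 / 9.80 = 7160.4 m.
Invert the barometric formula: z = H ln(P₀/P).
P₀/P = 979/738.9 = 1.3249; ln(1.3249) = 0.28134.
z = 7160.4 × 0.28134 = 2014.5 m.

z ≈ 2010 m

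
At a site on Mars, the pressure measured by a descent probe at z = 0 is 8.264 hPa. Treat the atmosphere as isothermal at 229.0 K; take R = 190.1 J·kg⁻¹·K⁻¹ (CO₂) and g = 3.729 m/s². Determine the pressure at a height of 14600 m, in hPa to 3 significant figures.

Scale height: H = RT/g = 190.1 × 229.0 / 3.729 = 11674 m.
Barometric formula: P = P₀ exp(−z/H).
z/H = 14600/11674 = 1.2506; exp(−1.2506) = 0.28633.
P = 8.264 × 0.28633 = 2.3662 hPa.

P ≈ 2.37 hPa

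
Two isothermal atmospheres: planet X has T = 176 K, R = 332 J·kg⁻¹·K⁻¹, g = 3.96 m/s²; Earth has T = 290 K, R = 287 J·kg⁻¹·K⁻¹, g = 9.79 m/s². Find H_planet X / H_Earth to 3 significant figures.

H_planet X/H_Earth ≈ 1.74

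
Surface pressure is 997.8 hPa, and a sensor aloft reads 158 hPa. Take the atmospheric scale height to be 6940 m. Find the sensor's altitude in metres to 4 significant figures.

z ≈ 12790 m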